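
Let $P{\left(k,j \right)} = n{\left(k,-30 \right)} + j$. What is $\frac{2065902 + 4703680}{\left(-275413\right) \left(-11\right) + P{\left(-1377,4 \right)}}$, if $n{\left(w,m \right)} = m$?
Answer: $\frac{6769582}{3029517} \approx 2.2345$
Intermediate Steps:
$P{\left(k,j \right)} = -30 + j$
$\frac{2065902 + 4703680}{\left(-275413\right) \left(-11\right) + P{\left(-1377,4 \right)}} = \frac{2065902 + 4703680}{\left(-275413\right) \left(-11\right) + \left(-30 + 4\right)} = \frac{6769582}{3029543 - 26} = \frac{6769582}{3029517}$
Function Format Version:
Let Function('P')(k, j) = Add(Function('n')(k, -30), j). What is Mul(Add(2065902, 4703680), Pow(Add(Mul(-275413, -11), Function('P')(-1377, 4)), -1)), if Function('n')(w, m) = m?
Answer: Rational(6769582, 3029517) ≈ 2.2345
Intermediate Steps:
Function('P')(k, j) = Add(-30, j)
Mul(Add(2065902, 4703680), Pow(Add(Mul(-275413, -11), Function('P')(-1377, 4)), -1)) = Mul(Add(2065902, 4703680), Pow(Add(Mul(-275413, -11), Add(-30, 4)), -1)) = Mul(6769582, Pow(Add(3029543, -26), -1)) = Mul(6769582, Pow(3029517, -1)) = Mul(6769582, Rational(1, 3029517)) = Rational(6769582, 3029517)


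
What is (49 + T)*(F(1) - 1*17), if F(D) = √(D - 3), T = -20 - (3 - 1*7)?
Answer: -561 + 33*I*√2 ≈ -561.0 + 46.669*I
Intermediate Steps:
T = -16 (T = -20 - (3 - 7) = -20 - 1*(-4) = -20 + 4 = -16)
F(D) = √(-3 + D)
(49 + T)*(F(1) - 1*17) = (49 - 16)*(√(-3 + 1) - 1*17) = 33*(√(-2) - 17) = 33*(I*√2 - 17) = 33*(-17 + I*√2) = -561 + 33*I*√2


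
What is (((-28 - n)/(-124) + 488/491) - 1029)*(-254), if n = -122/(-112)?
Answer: 445032270335/1704752 ≈ 2.6105e+5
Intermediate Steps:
n = 61/56 (n = -122*(-1/112) = 61/56 ≈ 1.0893)
(((-28 - n)/(-124) + 488/491) - 1029)*(-254) = (((-28 - 1*61/56)/(-124) + 488/491) - 1029)*(-254) = (((-28 - 61/56)*(-1/124) + 488*(1/491)) - 1029)*(-254) = ((-1629/56*(-1/124) + 488/491) - 1029)*(-254) = ((1629/6944 + 488/491) - 1029)*(-254) = (4188511/3409504 - 1029)*(-254) = -3504191105/3409504*(-254) = 445032270335/1704752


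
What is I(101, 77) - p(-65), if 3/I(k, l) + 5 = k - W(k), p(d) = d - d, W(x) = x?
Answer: -⅗ ≈ -0.60000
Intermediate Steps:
p(d) = 0
I(k, l) = -⅗ (I(k, l) = 3/(-5 + (k - k)) = 3/(-5 + 0) = 3/(-5) = 3*(-⅕) = -⅗)
I(101, 77) - p(-65) = -⅗ - 1*0 = -⅗ + 0 = -⅗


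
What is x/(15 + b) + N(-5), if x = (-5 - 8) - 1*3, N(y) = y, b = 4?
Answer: -111/19 ≈ -5.8421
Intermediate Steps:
x = -16 (x = -13 - 3 = -16)
x/(15 + b) + N(-5) = -16/(15 + 4) - 5 = -16/19 - 5 = -111/19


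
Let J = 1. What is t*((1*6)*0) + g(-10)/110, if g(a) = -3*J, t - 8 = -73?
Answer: -3/110 ≈ -0.027273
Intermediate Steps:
t = -65 (t = 8 - 73 = -65)
g(a) = -3 (g(a) = -3*1 = -3)
t*((1*6)*0) + g(-10)/110 = -65*1*6*0 - 3/110 = -390*0 - 3*1/110 = -65*0 - 3/110 = 0 - 3/110 = -3/110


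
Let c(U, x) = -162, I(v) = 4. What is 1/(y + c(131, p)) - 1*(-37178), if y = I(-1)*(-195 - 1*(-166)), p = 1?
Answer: 10335483/278 ≈ 37178.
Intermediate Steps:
y = -116 (y = 4*(-195 - 1*(-166)) = 4*(-195 + 166) = 4*(-29) = -116)
1/(y + c(131, p)) - 1*(-37178) = 1/(-116 - 162) - 1*(-37178) = 1/(-278) + 37178 = -1/278 + 37178 = 10335483/278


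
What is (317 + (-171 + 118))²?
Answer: 69696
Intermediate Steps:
(317 + (-171 + 118))² = (317 - 53)² = 264² = 69696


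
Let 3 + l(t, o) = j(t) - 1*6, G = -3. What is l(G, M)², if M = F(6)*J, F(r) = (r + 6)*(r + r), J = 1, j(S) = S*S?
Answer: 0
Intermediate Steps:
j(S) = S²
F(r) = 2*r*(6 + r) (F(r) = (6 + r)*(2*r) = 2*r*(6 + r))
M = 144 (M = (2*6*(6 + 6))*1 = (2*6*12)*1 = 144*1 = 144)
l(t, o) = -9 + t² (l(t, o) = -3 + (t² - 1*6) = -3 + (t² - 6) = -3 + (-6 + t²) = -9 + t²)
l(G, M)² = (-9 + (-3)²)² = (-9 + 9)² = 0² = 0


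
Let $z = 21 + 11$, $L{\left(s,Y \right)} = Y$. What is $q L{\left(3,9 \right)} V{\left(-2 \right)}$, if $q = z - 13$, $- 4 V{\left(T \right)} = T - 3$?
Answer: $\frac{855}{4} \approx 213.75$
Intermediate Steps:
$z = 32$
$V{\left(T \right)} = \frac{3}{4} - \frac{T}{4}$ ($V{\left(T \right)} = - \frac{T - 3}{4} = - \frac{-3 + T}{4} = \frac{3}{4} - \frac{T}{4}$)
$q = 19$ ($q = 32 - 13 = 19$)
$q L{\left(3,9 \right)} V{\left(-2 \right)} = 19 \cdot 9 \left(\frac{3}{4} - - \frac{1}{2}\right) = 171 \left(\frac{3}{4} + \frac{1}{2}\right) = 171 \cdot \frac{5}{4} = \frac{855}{4}$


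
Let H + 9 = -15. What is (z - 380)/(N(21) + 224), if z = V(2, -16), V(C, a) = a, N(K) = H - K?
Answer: -396/179 ≈ -2.2123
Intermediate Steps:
H = -24 (H = -9 - 15 = -24)
N(K) = -24 - K
z = -16
(z - 380)/(N(21) + 224) = (-16 - 380)/((-24 - 1*21) + 224) = -396/((-24 - 21) + 224) = -396/(-45 + 224) = -396/179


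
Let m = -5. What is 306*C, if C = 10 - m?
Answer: 4590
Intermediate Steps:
C = 15 (C = 10 - 1*(-5) = 10 + 5 = 15)
306*C = 306*15 = 4590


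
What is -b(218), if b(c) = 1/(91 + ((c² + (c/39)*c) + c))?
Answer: -39/1913011 ≈ -2.0387e-5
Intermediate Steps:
b(c) = 1/(91 + c + 40*c²/39) (b(c) = 1/(91 + ((c² + (c*(1/39))*c) + c)) = 1/(91 + ((c² + (c/39)*c) + c)) = 1/(91 + ((c² + c²/39) + c)) = 1/(91 + (40*c²/39 + c)) = 1/(91 + (c + 40*c²/39)) = 1/(91 + c + 40*c²/39))
-b(218) = -39/(3549 + 39*218 + 40*218²) = -39/(3549 + 8502 + 40*47524) = -39/(3549 + 8502 + 1900960) = -39/1913011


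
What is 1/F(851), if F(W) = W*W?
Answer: 1/724201 ≈ 1.3808e-6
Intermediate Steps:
F(W) = W**2
1/F(851) = 1/(851**2) = 1/724201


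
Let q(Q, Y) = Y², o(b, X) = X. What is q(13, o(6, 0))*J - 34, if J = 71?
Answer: -34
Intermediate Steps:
q(13, o(6, 0))*J - 34 = 0²*71 - 34 = 0*71 - 34 = 0 - 34 = -34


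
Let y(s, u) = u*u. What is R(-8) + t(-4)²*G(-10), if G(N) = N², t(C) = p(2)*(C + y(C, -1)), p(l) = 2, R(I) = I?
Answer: 3592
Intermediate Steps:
y(s, u) = u²
t(C) = 2 + 2*C (t(C) = 2*(C + (-1)²) = 2*(C + 1) = 2*(1 + C) = 2 + 2*C)
R(-8) + t(-4)²*G(-10) = -8 + (2 + 2*(-4))²*(-10)² = -8 + (2 - 8)²*100 = -8 + (-6)²*100 = -8 + 36*100 = -8 + 3600 = 3592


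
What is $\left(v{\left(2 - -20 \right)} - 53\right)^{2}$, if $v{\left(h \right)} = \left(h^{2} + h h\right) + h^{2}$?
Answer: $1957201$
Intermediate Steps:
$v{\left(h \right)} = 3 h^{2}$ ($v{\left(h \right)} = \left(h^{2} + h^{2}\right) + h^{2} = 2 h^{2} + h^{2} = 3 h^{2}$)
$\left(v{\left(2 - -20 \right)} - 53\right)^{2} = \left(3 \left(2 - -20\right)^{2} - 53\right)^{2} = \left(3 \left(2 + 20\right)^{2} - 53\right)^{2} = \left(3 \cdot 22^{2} - 53\right)^{2} = \left(3 \cdot 484 - 53\right)^{2} = \left(1452 - 53\right)^{2} = 1399^{2} = 1957201$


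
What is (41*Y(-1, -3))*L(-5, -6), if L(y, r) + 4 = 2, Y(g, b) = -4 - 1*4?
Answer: 656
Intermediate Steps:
Y(g, b) = -8 (Y(g, b) = -4 - 4 = -8)
L(y, r) = -2 (L(y, r) = -4 + 2 = -2)
(41*Y(-1, -3))*L(-5, -6) = (41*(-8))*(-2) = -328*(-2) = 656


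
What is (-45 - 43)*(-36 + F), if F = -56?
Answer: 8096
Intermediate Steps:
(-45 - 43)*(-36 + F) = (-45 - 43)*(-36 - 56) = -88*(-92) = 8096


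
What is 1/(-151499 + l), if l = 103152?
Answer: -1/48347 ≈ -2.0684e-5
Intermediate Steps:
1/(-151499 + l) = 1/(-151499 + 103152) = 1/(-48347) = -1/48347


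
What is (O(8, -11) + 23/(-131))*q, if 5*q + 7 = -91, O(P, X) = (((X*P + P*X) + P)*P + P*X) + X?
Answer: 18527488/655 ≈ 28286.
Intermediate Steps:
O(P, X) = X + P*X + P*(P + 2*P*X) (O(P, X) = (((P*X + P*X) + P)*P + P*X) + X = ((2*P*X + P)*P + P*X) + X = ((P + 2*P*X)*P + P*X) + X = (P*(P + 2*P*X) + P*X) + X = (P*X + P*(P + 2*P*X)) + X = X + P*X + P*(P + 2*P*X))
q = -98/5 (q = -7/5 + (⅕)*(-91) = -7/5 - 91/5 = -98/5 ≈ -19.600)
(O(8, -11) + 23/(-131))*q = ((-11 + 8² + 8*(-11) + 2*(-11)*8²) + 23/(-131))*(-98/5) = ((-11 + 64 - 88 + 2*(-11)*64) + 23*(-1/131))*(-98/5) = ((-11 + 64 - 88 - 1408) - 23/131)*(-98/5) = (-1443 - 23/131)*(-98/5) = -189056/131*(-98/5) = 18527488/655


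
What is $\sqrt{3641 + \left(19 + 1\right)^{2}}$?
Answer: $3 \sqrt{449} \approx 63.569$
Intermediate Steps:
$\sqrt{3641 + \left(19 + 1\right)^{2}} = \sqrt{3641 + 20^{2}} = \sqrt{3641 + 400} = \sqrt{4041} = 3 \sqrt{449}$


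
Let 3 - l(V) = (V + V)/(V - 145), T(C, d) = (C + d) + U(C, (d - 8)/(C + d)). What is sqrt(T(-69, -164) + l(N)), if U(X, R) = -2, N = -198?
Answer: 2*I*sqrt(139951)/49 ≈ 15.269*I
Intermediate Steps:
T(C, d) = -2 + C + d (T(C, d) = (C + d) - 2 = -2 + C + d)
l(V) = 3 - 2*V/(-145 + V) (l(V) = 3 - (V + V)/(V - 145) = 3 - 2*V/(-145 + V))
sqrt(T(-69, -164) + l(N)) = sqrt((-2 - 69 - 164) + (-435 - 198)/(-145 - 198)) = sqrt(-235 - 633/(-343)) = sqrt(-235 - 1/343*(-633)) = sqrt(-235 + 633/343) = sqrt(-79972/343) = 2*I*sqrt(139951)/49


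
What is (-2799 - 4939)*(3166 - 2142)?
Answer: -7923712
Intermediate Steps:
(-2799 - 4939)*(3166 - 2142) = -7738*1024 = -7923712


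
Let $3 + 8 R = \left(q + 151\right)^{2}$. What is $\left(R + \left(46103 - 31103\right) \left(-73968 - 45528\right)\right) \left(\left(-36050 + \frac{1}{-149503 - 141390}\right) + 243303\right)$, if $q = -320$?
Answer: $- \frac{108063208596940898772}{290893} \approx -3.7149 \cdot 10^{14}$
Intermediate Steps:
$R = \frac{14279}{4}$ ($R = - \frac{3}{8} + \frac{\left(-320 + 151\right)^{2}}{8} = - \frac{3}{8} + \frac{\left(-169\right)^{2}}{8} = - \frac{3}{8} + \frac{1}{8} \cdot 28561 = - \frac{3}{8} + \frac{28561}{8} = \frac{14279}{4} \approx 3569.8$)
$\left(R + \left(46103 - 31103\right) \left(-73968 - 45528\right)\right) \left(\left(-36050 + \frac{1}{-149503 - 141390}\right) + 243303\right) = \left(\frac{14279}{4} + \left(46103 - 31103\right) \left(-73968 - 45528\right)\right) \left(\left(-36050 + \frac{1}{-149503 - 141390}\right) + 243303\right) = \left(\frac{14279}{4} + 15000 \left(-119496\right)\right) \left(\left(-36050 + \frac{1}{-290893}\right) + 243303\right) = \left(\frac{14279}{4} - 1792440000\right) \left(\left(-36050 - \frac{1}{290893}\right) + 243303\right) = - \frac{7169745721 \left(- \frac{10486692651}{290893} + 243303\right)}{4} = \left(- \frac{7169745721}{4}\right) \frac{60288446928}{290893} = - \frac{108063208596940898772}{290893}$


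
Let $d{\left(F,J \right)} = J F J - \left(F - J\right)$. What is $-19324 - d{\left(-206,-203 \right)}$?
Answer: $8469727$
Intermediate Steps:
$d{\left(F,J \right)} = J - F + F J^{2}$ ($d{\left(F,J \right)} = F J J - \left(F - J\right) = F J^{2} - \left(F - J\right) = J - F + F J^{2}$)
$-19324 - d{\left(-206,-203 \right)} = -19324 - \left(-203 - -206 - 206 \left(-203\right)^{2}\right) = -19324 - \left(-203 + 206 - 8489054\right) = -19324 - -8489051 = -19324 + 8489051 = 8469727$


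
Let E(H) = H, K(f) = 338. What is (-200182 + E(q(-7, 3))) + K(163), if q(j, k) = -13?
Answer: -199857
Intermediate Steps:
(-200182 + E(q(-7, 3))) + K(163) = (-200182 - 13) + 338 = -200195 + 338 = -199857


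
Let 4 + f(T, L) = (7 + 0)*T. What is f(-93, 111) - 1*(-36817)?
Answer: 36162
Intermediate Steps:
f(T, L) = -4 + 7*T (f(T, L) = -4 + (7 + 0)*T = -4 + 7*T)
f(-93, 111) - 1*(-36817) = (-4 + 7*(-93)) - 1*(-36817) = (-4 - 651) + 36817 = -655 + 36817 = 36162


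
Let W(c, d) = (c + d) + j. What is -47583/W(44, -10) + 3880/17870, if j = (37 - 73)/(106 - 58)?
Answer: -340071680/237671 ≈ -1430.8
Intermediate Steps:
j = -3/4 (j = -36/48 = -36*1/48 = -3/4 ≈ -0.75000)
W(c, d) = -3/4 + c + d (W(c, d) = (c + d) - 3/4 = -3/4 + c + d)
-47583/W(44, -10) + 3880/17870 = -47583/(-3/4 + 44 - 10) + 3880/17870 = -47583/133/4 + 3880*(1/17870) = -47583*4/133 + 388/1787 = -190332/133 + 388/1787 = -340071680/237671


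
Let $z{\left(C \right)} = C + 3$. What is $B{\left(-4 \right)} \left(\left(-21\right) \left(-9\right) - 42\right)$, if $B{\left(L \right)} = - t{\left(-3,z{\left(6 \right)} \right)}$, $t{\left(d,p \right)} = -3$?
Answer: $441$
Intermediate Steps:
$z{\left(C \right)} = 3 + C$
$B{\left(L \right)} = 3$ ($B{\left(L \right)} = \left(-1\right) \left(-3\right) = 3$)
$B{\left(-4 \right)} \left(\left(-21\right) \left(-9\right) - 42\right) = 3 \left(\left(-21\right) \left(-9\right) - 42\right) = 3 \left(189 - 42\right) = 3 \cdot 147 = 441$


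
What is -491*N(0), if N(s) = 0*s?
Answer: 0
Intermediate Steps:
N(s) = 0
-491*N(0) = -491*0 = 0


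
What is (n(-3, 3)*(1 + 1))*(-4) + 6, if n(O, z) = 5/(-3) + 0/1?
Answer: 58/3 ≈ 19.333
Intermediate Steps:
n(O, z) = -5/3 (n(O, z) = 5*(-⅓) + 0*1 = -5/3 + 0 = -5/3)
(n(-3, 3)*(1 + 1))*(-4) + 6 = -5*(1 + 1)/3*(-4) + 6 = -5/3*2*(-4) + 6 = -10/3*(-4) + 6 = 40/3 + 6 = 58/3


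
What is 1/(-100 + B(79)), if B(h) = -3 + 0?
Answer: -1/103 ≈ -0.0097087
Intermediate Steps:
B(h) = -3
1/(-100 + B(79)) = 1/(-100 - 3) = 1/(-103) = -1/103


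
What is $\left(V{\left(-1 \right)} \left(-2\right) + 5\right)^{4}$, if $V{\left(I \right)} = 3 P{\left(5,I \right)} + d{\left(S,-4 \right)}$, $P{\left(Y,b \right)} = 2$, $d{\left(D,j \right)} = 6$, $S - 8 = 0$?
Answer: $130321$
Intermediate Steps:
$S = 8$ ($S = 8 + 0 = 8$)
$V{\left(I \right)} = 12$ ($V{\left(I \right)} = 3 \cdot 2 + 6 = 6 + 6 = 12$)
$\left(V{\left(-1 \right)} \left(-2\right) + 5\right)^{4} = \left(12 \left(-2\right) + 5\right)^{4} = \left(-24 + 5\right)^{4} = \left(-19\right)^{4} = 130321$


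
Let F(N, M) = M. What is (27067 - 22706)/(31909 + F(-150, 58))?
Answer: 4361/31967 ≈ 0.13642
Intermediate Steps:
(27067 - 22706)/(31909 + F(-150, 58)) = (27067 - 22706)/(31909 + 58) = 4361/31967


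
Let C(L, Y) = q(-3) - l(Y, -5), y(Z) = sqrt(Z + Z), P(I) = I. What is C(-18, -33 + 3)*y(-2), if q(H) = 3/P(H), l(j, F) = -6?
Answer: 10*I ≈ 10.0*I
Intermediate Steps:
y(Z) = sqrt(2)*sqrt(Z) (y(Z) = sqrt(2*Z) = sqrt(2)*sqrt(Z))
q(H) = 3/H
C(L, Y) = 5 (C(L, Y) = 3/(-3) - 1*(-6) = 3*(-1/3) + 6 = -1 + 6 = 5)
C(-18, -33 + 3)*y(-2) = 5*(sqrt(2)*sqrt(-2)) = 5*(sqrt(2)*(I*sqrt(2))) = 5*(2*I) = 10*I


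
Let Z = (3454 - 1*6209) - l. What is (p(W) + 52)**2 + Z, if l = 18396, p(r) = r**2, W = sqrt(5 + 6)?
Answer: -17182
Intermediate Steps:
W = sqrt(11) ≈ 3.3166
Z = -21151 (Z = (3454 - 1*6209) - 1*18396 = (3454 - 6209) - 18396 = -2755 - 18396 = -21151)
(p(W) + 52)**2 + Z = ((sqrt(11))**2 + 52)**2 - 21151 = (11 + 52)**2 - 21151 = 63**2 - 21151 = 3969 - 21151 = -17182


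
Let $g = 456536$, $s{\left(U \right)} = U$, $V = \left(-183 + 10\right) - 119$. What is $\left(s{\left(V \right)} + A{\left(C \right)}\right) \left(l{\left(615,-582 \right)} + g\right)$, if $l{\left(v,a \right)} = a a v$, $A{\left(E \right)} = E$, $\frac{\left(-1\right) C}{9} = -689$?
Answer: $1233632542564$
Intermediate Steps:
$V = -292$ ($V = -173 - 119 = -292$)
$C = 6201$ ($C = \left(-9\right) \left(-689\right) = 6201$)
$l{\left(v,a \right)} = v a^{2}$ ($l{\left(v,a \right)} = a^{2} v = v a^{2}$)
$\left(s{\left(V \right)} + A{\left(C \right)}\right) \left(l{\left(615,-582 \right)} + g\right) = \left(-292 + 6201\right) \left(615 \left(-582\right)^{2} + 456536\right) = 5909 \left(615 \cdot 338724 + 456536\right) = 5909 \left(208315260 + 456536\right) = 5909 \cdot 208771796 = 1233632542564$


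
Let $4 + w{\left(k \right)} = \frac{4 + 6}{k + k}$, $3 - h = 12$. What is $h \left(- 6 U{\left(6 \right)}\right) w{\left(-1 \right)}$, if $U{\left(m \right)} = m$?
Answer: $-2916$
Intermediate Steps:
$h = -9$ ($h = 3 - 12 = -9$)
$w{\left(k \right)} = -4 + \frac{5}{k}$ ($w{\left(k \right)} = -4 + \frac{4 + 6}{k + k} = -4 + \frac{10}{2 k} = -4 + 10 \frac{1}{2 k} = -4 + \frac{5}{k}$)
$h \left(- 6 U{\left(6 \right)}\right) w{\left(-1 \right)} = - 9 \left(\left(-6\right) 6\right) \left(-4 + \frac{5}{-1}\right) = \left(-9\right) \left(-36\right) \left(-4 + 5 \left(-1\right)\right) = 324 \left(-4 - 5\right) = 324 \left(-9\right) = -2916$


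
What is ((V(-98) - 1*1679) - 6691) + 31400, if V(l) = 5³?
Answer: 23155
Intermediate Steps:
V(l) = 125
((V(-98) - 1*1679) - 6691) + 31400 = ((125 - 1*1679) - 6691) + 31400 = ((125 - 1679) - 6691) + 31400 = (-1554 - 6691) + 31400 = -8245 + 31400 = 23155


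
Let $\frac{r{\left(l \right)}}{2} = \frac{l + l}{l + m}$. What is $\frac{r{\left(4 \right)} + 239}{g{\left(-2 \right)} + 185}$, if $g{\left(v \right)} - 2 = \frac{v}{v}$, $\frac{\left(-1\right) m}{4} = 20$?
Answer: $\frac{4537}{3572} \approx 1.2702$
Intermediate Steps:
$m = -80$ ($m = \left(-4\right) 20 = -80$)
$g{\left(v \right)} = 3$ ($g{\left(v \right)} = 2 + \frac{v}{v} = 2 + 1 = 3$)
$r{\left(l \right)} = \frac{4 l}{-80 + l}$ ($r{\left(l \right)} = 2 \frac{l + l}{l - 80} = 2 \frac{2 l}{-80 + l} = \frac{4 l}{-80 + l}$)
$\frac{r{\left(4 \right)} + 239}{g{\left(-2 \right)} + 185} = \frac{4 \cdot 4 \frac{1}{-80 + 4} + 239}{3 + 185} = \frac{4 \cdot 4 \frac{1}{-76} + 239}{188} = \left(4 \cdot 4 \left(- \frac{1}{76}\right) + 239\right) \frac{1}{188} = \left(- \frac{4}{19} + 239\right) \frac{1}{188} = \frac{4537}{19} \cdot \frac{1}{188} = \frac{4537}{3572}$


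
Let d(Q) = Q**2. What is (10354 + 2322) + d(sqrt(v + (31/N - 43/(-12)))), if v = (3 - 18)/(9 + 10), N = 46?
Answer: 66491129/5244 ≈ 12679.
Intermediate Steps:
v = -15/19 ≈ -0.78947
(10354 + 2322) + d(sqrt(v + (31/N - 43/(-12)))) = (10354 + 2322) + (sqrt(-15/19 + (31/46 - 43/(-12))))**2 = 12676 + (sqrt(-15/19 + (31*(1/46) - 43*(-1/12))))**2 = 12676 + (sqrt(-15/19 + (31/46 + 43/12)))**2 = 12676 + (sqrt(-15/19 + 1175/276))**2 = 12676 + (sqrt(18185/5244))**2 = 12676 + (sqrt(23840535)/2622)**2 = 12676 + 18185/5244 = 66491129/5244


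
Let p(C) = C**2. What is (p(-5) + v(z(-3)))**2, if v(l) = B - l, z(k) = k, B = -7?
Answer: 441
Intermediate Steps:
v(l) = -7 - l
(p(-5) + v(z(-3)))**2 = ((-5)**2 + (-7 - 1*(-3)))**2 = (25 + (-7 + 3))**2 = (25 - 4)**2 = 21**2 = 441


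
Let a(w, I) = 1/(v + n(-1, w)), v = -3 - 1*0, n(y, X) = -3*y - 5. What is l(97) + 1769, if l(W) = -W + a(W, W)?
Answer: 8359/5 ≈ 1671.8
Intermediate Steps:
n(y, X) = -5 - 3*y
v = -3 (v = -3 + 0 = -3)
a(w, I) = -1/5 (a(w, I) = 1/(-3 + (-5 - 3*(-1))) = 1/(-3 + (-5 + 3)) = 1/(-3 - 2) = 1/(-5) = -1/5)
l(W) = -1/5 - W (l(W) = -W - 1/5 = -1/5 - W)
l(97) + 1769 = (-1/5 - 1*97) + 1769 = (-1/5 - 97) + 1769 = -486/5 + 1769 = 8359/5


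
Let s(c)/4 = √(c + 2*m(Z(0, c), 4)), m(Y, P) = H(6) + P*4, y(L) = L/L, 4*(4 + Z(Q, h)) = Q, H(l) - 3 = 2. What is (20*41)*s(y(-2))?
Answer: 3280*√43 ≈ 21508.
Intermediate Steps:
H(l) = 5 (H(l) = 3 + 2 = 5)
Z(Q, h) = -4 + Q/4
y(L) = 1
m(Y, P) = 5 + 4*P (m(Y, P) = 5 + P*4 = 5 + 4*P)
s(c) = 4*√(42 + c) (s(c) = 4*√(c + 2*(5 + 4*4)) = 4*√(c + 2*(5 + 16)) = 4*√(c + 2*21) = 4*√(c + 42) = 4*√(42 + c))
(20*41)*s(y(-2)) = (20*41)*(4*√(42 + 1)) = 820*(4*√43) = 3280*√43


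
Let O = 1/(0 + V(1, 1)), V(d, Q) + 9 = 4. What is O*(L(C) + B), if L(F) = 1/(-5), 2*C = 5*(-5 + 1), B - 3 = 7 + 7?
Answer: -84/25 ≈ -3.3600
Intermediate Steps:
B = 17 (B = 3 + (7 + 7) = 3 + 14 = 17)
V(d, Q) = -5 (V(d, Q) = -9 + 4 = -5)
C = -10 (C = (5*(-5 + 1))/2 = (5*(-4))/2 = (½)*(-20) = -10)
O = -⅕ (O = 1/(0 - 5) = 1/(-5) = -⅕ ≈ -0.20000)
L(F) = -⅕
O*(L(C) + B) = -(-⅕ + 17)/5 = -⅕*84/5 = -84/25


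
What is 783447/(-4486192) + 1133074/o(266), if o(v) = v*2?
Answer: 1270692680101/596663536 ≈ 2129.7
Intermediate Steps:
o(v) = 2*v
783447/(-4486192) + 1133074/o(266) = 783447/(-4486192) + 1133074/((2*266)) = 783447*(-1/4486192) + 1133074/532 = -783447/4486192 + 1133074*(1/532) = -783447/4486192 + 566537/266 = 1270692680101/596663536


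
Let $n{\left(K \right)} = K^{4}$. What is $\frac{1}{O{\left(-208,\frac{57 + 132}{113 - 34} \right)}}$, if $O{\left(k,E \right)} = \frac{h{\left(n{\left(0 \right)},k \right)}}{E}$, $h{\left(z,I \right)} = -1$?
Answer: $- \frac{189}{79} \approx -2.3924$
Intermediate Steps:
$O{\left(k,E \right)} = - \frac{1}{E}$
$\frac{1}{O{\left(-208,\frac{57 + 132}{113 - 34} \right)}} = \frac{1}{\left(-1\right) \frac{1}{\left(57 + 132\right) \frac{1}{113 - 34}}} = \frac{1}{\left(-1\right) \frac{1}{189 \cdot \frac{1}{79}}} = \frac{1}{\left(-1\right) \frac{1}{\frac{189}{79}}} = \frac{1}{\left(-1\right) \frac{79}{189}} = \frac{1}{- \frac{79}{189}} = - \frac{189}{79}$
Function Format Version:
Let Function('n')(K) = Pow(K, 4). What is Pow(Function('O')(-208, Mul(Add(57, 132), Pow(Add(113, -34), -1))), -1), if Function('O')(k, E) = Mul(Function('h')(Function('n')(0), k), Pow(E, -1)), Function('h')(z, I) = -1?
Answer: Rational(-189, 79) ≈ -2.3924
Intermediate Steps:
Function('O')(k, E) = Mul(-1, Pow(E, -1))
Pow(Function('O')(-208, Mul(Add(57, 132), Pow(Add(113, -34), -1))), -1) = Pow(Mul(-1, Pow(Mul(Add(57, 132), Pow(Add(113, -34), -1)), -1)), -1) = Pow(Mul(-1, Pow(Mul(189, Pow(79, -1)), -1)), -1) = Pow(Mul(-1, Pow(Mul(189, Rational(1, 79)), -1)), -1) = Pow(Mul(-1, Pow(Rational(189, 79), -1)), -1) = Pow(Mul(-1, Rational(79, 189)), -1) = Pow(Rational(-79, 189), -1) = Rational(-189, 79)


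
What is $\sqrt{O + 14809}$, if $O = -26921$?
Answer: $4 i \sqrt{757} \approx 110.05 i$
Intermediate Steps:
$\sqrt{O + 14809} = \sqrt{-26921 + 14809} = \sqrt{-12112} = 4 i \sqrt{757}$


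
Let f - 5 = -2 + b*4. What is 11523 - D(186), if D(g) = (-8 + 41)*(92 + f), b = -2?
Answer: 8652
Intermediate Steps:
f = -5 (f = 5 + (-2 - 2*4) = 5 + (-2 - 8) = 5 - 10 = -5)
D(g) = 2871 (D(g) = (-8 + 41)*(92 - 5) = 33*87 = 2871)
11523 - D(186) = 11523 - 1*2871 = 11523 - 2871 = 8652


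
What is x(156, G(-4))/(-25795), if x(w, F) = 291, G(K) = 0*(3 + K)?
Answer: -291/25795 ≈ -0.011281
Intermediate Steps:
G(K) = 0
x(156, G(-4))/(-25795) = 291/(-25795) = 291*(-1/25795) = -291/25795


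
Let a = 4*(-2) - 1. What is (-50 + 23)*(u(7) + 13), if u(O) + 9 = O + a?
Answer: -54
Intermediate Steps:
a = -9 (a = -8 - 1 = -9)
u(O) = -18 + O (u(O) = -9 + (O - 9) = -9 + (-9 + O) = -18 + O)
(-50 + 23)*(u(7) + 13) = (-50 + 23)*((-18 + 7) + 13) = -27*(-11 + 13) = -27*2 = -54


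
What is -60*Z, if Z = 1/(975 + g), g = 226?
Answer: -60/1201 ≈ -0.049958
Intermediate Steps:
Z = 1/1201 (Z = 1/(975 + 226) = 1/1201 ≈ 0.00083264)
-60*Z = -60*1/1201 = -60/1201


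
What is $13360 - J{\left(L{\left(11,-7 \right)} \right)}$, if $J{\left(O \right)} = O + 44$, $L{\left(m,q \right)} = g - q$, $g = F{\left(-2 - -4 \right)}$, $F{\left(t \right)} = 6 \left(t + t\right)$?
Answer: $13285$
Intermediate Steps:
$F{\left(t \right)} = 12 t$ ($F{\left(t \right)} = 6 \cdot 2 t = 12 t$)
$g = 24$ ($g = 12 \left(-2 - -4\right) = 12 \left(-2 + 4\right) = 12 \cdot 2 = 24$)
$L{\left(m,q \right)} = 24 - q$
$J{\left(O \right)} = 44 + O$
$13360 - J{\left(L{\left(11,-7 \right)} \right)} = 13360 - \left(44 + \left(24 - -7\right)\right) = 13360 - \left(44 + \left(24 + 7\right)\right) = 13360 - \left(44 + 31\right) = 13360 - 75 = 13285$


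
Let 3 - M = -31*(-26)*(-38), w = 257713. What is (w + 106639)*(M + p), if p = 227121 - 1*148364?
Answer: 39855736576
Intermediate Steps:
p = 78757 (p = 227121 - 148364 = 78757)
M = 30631 (M = 3 - (-1)*(31*(-26))*(-38) = 3 - (-1)*(-806*(-38)) = 3 - (-1)*30628 = 3 - 1*(-30628) = 3 + 30628 = 30631)
(w + 106639)*(M + p) = (257713 + 106639)*(30631 + 78757) = 364352*109388 = 39855736576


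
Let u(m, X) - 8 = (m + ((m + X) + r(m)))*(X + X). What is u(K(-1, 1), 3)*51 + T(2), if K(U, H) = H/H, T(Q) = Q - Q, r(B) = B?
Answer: 2244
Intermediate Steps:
T(Q) = 0
K(U, H) = 1
u(m, X) = 8 + 2*X*(X + 3*m) (u(m, X) = 8 + (m + ((m + X) + m))*(X + X) = 8 + (m + ((X + m) + m))*(2*X) = 8 + (m + (X + 2*m))*(2*X) = 8 + (X + 3*m)*(2*X) = 8 + 2*X*(X + 3*m))
u(K(-1, 1), 3)*51 + T(2) = (8 + 2*3² + 6*3*1)*51 + 0 = (8 + 2*9 + 18)*51 + 0 = (8 + 18 + 18)*51 + 0 = 44*51 + 0 = 2244 + 0 = 2244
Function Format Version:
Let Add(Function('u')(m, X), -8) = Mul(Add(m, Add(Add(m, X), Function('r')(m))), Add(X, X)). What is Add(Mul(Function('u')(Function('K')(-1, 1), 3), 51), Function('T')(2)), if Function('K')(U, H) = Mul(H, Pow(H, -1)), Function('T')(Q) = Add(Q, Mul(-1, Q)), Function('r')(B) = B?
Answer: 2244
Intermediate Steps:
Function('T')(Q) = 0
Function('K')(U, H) = 1
Function('u')(m, X) = Add(8, Mul(2, X, Add(X, Mul(3, m)))) (Function('u')(m, X) = Add(8, Mul(Add(m, Add(Add(m, X), m)), Add(X, X))) = Add(8, Mul(Add(m, Add(Add(X, m), m)), Mul(2, X))) = Add(8, Mul(Add(m, Add(X, Mul(2, m))), Mul(2, X))) = Add(8, Mul(Add(X, Mul(3, m)), Mul(2, X))) = Add(8, Mul(2, X, Add(X, Mul(3, m)))))
Add(Mul(Function('u')(Function('K')(-1, 1), 3), 51), Function('T')(2)) = Add(Mul(Add(8, Mul(2, Pow(3, 2)), Mul(6, 3, 1)), 51), 0) = Add(Mul(Add(8, Mul(2, 9), 18), 51), 0) = Add(Mul(Add(8, 18, 18), 51), 0) = Add(Mul(44, 51), 0) = Add(2244, 0) = 2244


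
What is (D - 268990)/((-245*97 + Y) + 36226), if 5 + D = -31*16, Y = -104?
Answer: -269491/12357 ≈ -21.809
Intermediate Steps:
D = -501 (D = -5 - 31*16 = -5 - 496 = -501)
(D - 268990)/((-245*97 + Y) + 36226) = (-501 - 268990)/((-245*97 - 104) + 36226) = -269491/((-23765 - 104) + 36226) = -269491/(-23869 + 36226) = -269491/12357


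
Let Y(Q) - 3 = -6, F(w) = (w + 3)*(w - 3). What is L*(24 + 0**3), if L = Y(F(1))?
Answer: -72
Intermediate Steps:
F(w) = (-3 + w)*(3 + w) (F(w) = (3 + w)*(-3 + w) = (-3 + w)*(3 + w))
Y(Q) = -3 (Y(Q) = 3 - 6 = -3)
L = -3
L*(24 + 0**3) = -3*(24 + 0**3) = -3*(24 + 0) = -3*24 = -72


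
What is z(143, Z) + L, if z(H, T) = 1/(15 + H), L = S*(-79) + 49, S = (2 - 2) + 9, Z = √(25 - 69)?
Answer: -104595/158 ≈ -661.99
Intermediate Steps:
Z = 2*I*√11 (Z = √(-44) = 2*I*√11 ≈ 6.6332*I)
S = 9 (S = 0 + 9 = 9)
L = -662 (L = 9*(-79) + 49 = -711 + 49 = -662)
z(143, Z) + L = 1/(15 + 143) - 662 = 1/158 - 662 = -104595/158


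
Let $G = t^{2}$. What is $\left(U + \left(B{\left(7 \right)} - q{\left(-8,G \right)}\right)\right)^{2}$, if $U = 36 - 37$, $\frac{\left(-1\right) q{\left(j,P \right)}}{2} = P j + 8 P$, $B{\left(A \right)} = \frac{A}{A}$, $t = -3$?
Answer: $0$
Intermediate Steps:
$B{\left(A \right)} = 1$
$G = 9$ ($G = \left(-3\right)^{2} = 9$)
$q{\left(j,P \right)} = - 16 P - 2 P j$ ($q{\left(j,P \right)} = - 2 \left(P j + 8 P\right) = - 2 \left(8 P + P j\right) = - 16 P - 2 P j$)
$U = -1$ ($U = 36 - 37 = -1$)
$\left(U + \left(B{\left(7 \right)} - q{\left(-8,G \right)}\right)\right)^{2} = \left(-1 + \left(1 - \left(-2\right) 9 \left(8 - 8\right)\right)\right)^{2} = \left(-1 + \left(1 - \left(-2\right) 9 \cdot 0\right)\right)^{2} = \left(-1 + \left(1 - 0\right)\right)^{2} = \left(-1 + \left(1 + 0\right)\right)^{2} = \left(-1 + 1\right)^{2} = 0^{2} = 0$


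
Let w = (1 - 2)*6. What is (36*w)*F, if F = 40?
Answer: -8640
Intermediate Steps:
w = -6 (w = -1*6 = -6)
(36*w)*F = (36*(-6))*40 = -216*40 = -8640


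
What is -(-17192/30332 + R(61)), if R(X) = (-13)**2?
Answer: -1277229/7583 ≈ -168.43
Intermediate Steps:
R(X) = 169
-(-17192/30332 + R(61)) = -(-17192/30332 + 169) = -(-17192*1/30332 + 169) = -(-4298/7583 + 169) = -1*1277229/7583 = -1277229/7583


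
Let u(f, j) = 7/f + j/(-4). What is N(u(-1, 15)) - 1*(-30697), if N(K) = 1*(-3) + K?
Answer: 122733/4 ≈ 30683.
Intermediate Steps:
u(f, j) = 7/f - j/4 (u(f, j) = 7/f + j*(-¼) = 7/f - j/4)
N(K) = -3 + K
N(u(-1, 15)) - 1*(-30697) = (-3 + (7/(-1) - ¼*15)) - 1*(-30697) = (-3 + (7*(-1) - 15/4)) + 30697 = (-3 + (-7 - 15/4)) + 30697 = (-3 - 43/4) + 30697 = -55/4 + 30697 = 122733/4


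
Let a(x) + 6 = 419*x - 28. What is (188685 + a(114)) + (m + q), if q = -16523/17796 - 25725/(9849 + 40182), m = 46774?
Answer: 28015366334867/98927964 ≈ 2.8319e+5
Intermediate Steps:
a(x) = -34 + 419*x (a(x) = -6 + (419*x - 28) = -6 + (-28 + 419*x) = -34 + 419*x)
q = -142718257/98927964 (q = -16523*1/17796 - 25725/50031 = -16523/17796 - 25725*1/50031 = -16523/17796 - 8575/16677 = -142718257/98927964 ≈ -1.4426)
(188685 + a(114)) + (m + q) = (188685 + (-34 + 419*114)) + (46774 - 142718257/98927964) = (188685 + (-34 + 47766)) + 4627113869879/98927964 = (188685 + 47732) + 4627113869879/98927964 = 236417 + 4627113869879/98927964 = 28015366334867/98927964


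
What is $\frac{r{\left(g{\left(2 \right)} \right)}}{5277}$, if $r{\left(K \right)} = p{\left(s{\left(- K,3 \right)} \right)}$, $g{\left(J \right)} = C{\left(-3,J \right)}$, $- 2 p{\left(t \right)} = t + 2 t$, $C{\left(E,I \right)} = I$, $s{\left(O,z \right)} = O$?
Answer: $\frac{1}{1759} \approx 0.0005685$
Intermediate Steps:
$p{\left(t \right)} = - \frac{3 t}{2}$ ($p{\left(t \right)} = - \frac{t + 2 t}{2} = - \frac{3 t}{2}$)
$g{\left(J \right)} = J$
$r{\left(K \right)} = \frac{3 K}{2}$ ($r{\left(K \right)} = - \frac{3 \left(- K\right)}{2} = \frac{3 K}{2}$)
$\frac{r{\left(g{\left(2 \right)} \right)}}{5277} = \frac{\frac{3}{2} \cdot 2}{5277} = 3 \cdot \frac{1}{5277} = \frac{1}{1759}$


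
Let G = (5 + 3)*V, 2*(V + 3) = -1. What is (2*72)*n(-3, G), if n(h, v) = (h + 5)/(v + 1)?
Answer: -32/3 ≈ -10.667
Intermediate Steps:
V = -7/2 (V = -3 + (1/2)*(-1) = -3 - 1/2 = -7/2 ≈ -3.5000)
G = -28 (G = (5 + 3)*(-7/2) = 8*(-7/2) = -28)
n(h, v) = (5 + h)/(1 + v)
(2*72)*n(-3, G) = (2*72)*((5 - 3)/(1 - 28)) = 144*(2/(-27)) = 144*(-1/27*2) = 144*(-2/27) = -32/3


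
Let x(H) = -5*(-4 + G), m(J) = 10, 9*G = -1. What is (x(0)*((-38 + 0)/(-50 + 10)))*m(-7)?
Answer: 3515/18 ≈ 195.28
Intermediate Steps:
G = -⅑ (G = (⅑)*(-1) = -⅑ ≈ -0.11111)
x(H) = 185/9 (x(H) = -5*(-4 - ⅑) = -5*(-37/9) = 185/9)
(x(0)*((-38 + 0)/(-50 + 10)))*m(-7) = (185*((-38 + 0)/(-50 + 10))/9)*10 = (185*(-38/(-40))/9)*10 = (185*(-38*(-1/40))/9)*10 = ((185/9)*(19/20))*10 = (703/36)*10 = 3515/18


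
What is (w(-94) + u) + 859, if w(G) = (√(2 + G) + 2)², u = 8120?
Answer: 8891 + 8*I*√23 ≈ 8891.0 + 38.367*I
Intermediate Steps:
w(G) = (2 + √(2 + G))²
(w(-94) + u) + 859 = ((2 + √(2 - 94))² + 8120) + 859 = ((2 + √(-92))² + 8120) + 859 = ((2 + 2*I*√23)² + 8120) + 859 = (8120 + (2 + 2*I*√23)²) + 859 = 8979 + (2 + 2*I*√23)²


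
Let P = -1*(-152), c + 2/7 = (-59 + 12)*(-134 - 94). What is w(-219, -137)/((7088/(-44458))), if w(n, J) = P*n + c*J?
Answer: 116806570697/12404 ≈ 9.4168e+6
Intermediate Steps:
c = 75010/7 (c = -2/7 + (-59 + 12)*(-134 - 94) = -2/7 - 47*(-228) = -2/7 + 10716 = 75010/7 ≈ 10716.)
P = 152
w(n, J) = 152*n + 75010*J/7
w(-219, -137)/((7088/(-44458))) = (152*(-219) + (75010/7)*(-137))/((7088/(-44458))) = (-33288 - 10276370/7)/((7088*(-1/44458))) = -10509386/(7*(-3544/22229)) = -10509386/7*(-22229/3544) = 116806570697/12404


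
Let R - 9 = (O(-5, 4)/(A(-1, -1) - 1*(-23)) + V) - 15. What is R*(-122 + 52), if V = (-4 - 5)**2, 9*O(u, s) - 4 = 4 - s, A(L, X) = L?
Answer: -519890/99 ≈ -5251.4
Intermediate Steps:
O(u, s) = 8/9 - s/9 (O(u, s) = 4/9 + (4 - s)/9 = 4/9 + (4/9 - s/9) = 8/9 - s/9)
V = 81 (V = (-9)**2 = 81)
R = 7427/99 (R = 9 + (((8/9 - 1/9*4)/(-1 - 1*(-23)) + 81) - 15) = 9 + (((8/9 - 4/9)/(-1 + 23) + 81) - 15) = 9 + (((4/9)/22 + 81) - 15) = 9 + (((4/9)*(1/22) + 81) - 15) = 9 + ((2/99 + 81) - 15) = 9 + (8021/99 - 15) = 9 + 6536/99 = 7427/99 ≈ 75.020)
R*(-122 + 52) = 7427*(-122 + 52)/99 = (7427/99)*(-70) = -519890/99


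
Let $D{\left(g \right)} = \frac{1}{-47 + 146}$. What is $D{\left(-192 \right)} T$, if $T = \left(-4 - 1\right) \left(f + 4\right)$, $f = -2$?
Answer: $- \frac{10}{99} \approx -0.10101$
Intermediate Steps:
$D{\left(g \right)} = \frac{1}{99}$
$T = -10$ ($T = \left(-4 - 1\right) \left(-2 + 4\right) = \left(-5\right) 2 = -10$)
$D{\left(-192 \right)} T = \frac{1}{99} \left(-10\right) = - \frac{10}{99}$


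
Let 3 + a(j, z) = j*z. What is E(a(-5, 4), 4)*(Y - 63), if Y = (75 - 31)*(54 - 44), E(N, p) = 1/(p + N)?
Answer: -377/19 ≈ -19.842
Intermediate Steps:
a(j, z) = -3 + j*z
E(N, p) = 1/(N + p)
Y = 440 (Y = 44*10 = 440)
E(a(-5, 4), 4)*(Y - 63) = (440 - 63)/((-3 - 5*4) + 4) = 377/((-3 - 20) + 4) = 377/(-23 + 4) = 377/(-19) = -1/19*377 = -377/19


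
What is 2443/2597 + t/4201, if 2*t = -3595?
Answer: 1598553/3117142 ≈ 0.51283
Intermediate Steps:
t = -3595/2 (t = (½)*(-3595) = -3595/2 ≈ -1797.5)
2443/2597 + t/4201 = 2443/2597 - 3595/2/4201 = 2443*(1/2597) - 3595/2*1/4201 = 349/371 - 3595/8402 = 1598553/3117142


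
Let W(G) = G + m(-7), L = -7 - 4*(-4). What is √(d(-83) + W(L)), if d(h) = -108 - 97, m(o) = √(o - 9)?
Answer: 2*√(-49 + I) ≈ 0.14285 + 14.001*I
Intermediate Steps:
m(o) = √(-9 + o)
d(h) = -205
L = 9 (L = -7 + 16 = 9)
W(G) = G + 4*I (W(G) = G + √(-9 - 7) = G + √(-16) = G + 4*I)
√(d(-83) + W(L)) = √(-205 + (9 + 4*I)) = √(-196 + 4*I)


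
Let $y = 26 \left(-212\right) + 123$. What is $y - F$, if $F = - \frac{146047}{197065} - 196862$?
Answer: $\frac{3430252072}{17915} \approx 1.9147 \cdot 10^{5}$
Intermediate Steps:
$F = - \frac{3526796007}{17915}$ ($F = \left(-146047\right) \frac{1}{197065} - 196862 = - \frac{13277}{17915} - 196862 = - \frac{3526796007}{17915} \approx -1.9686 \cdot 10^{5}$)
$y = -5389$ ($y = -5512 + 123 = -5389$)
$y - F = -5389 - - \frac{3526796007}{17915} = -5389 + \frac{3526796007}{17915} = \frac{3430252072}{17915}$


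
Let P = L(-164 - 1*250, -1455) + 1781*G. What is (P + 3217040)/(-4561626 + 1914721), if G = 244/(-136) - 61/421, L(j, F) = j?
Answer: -45993352909/37887798170 ≈ -1.2139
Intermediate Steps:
G = -27755/14314 (G = 244*(-1/136) - 61*1/421 = -61/34 - 61/421 = -27755/14314 ≈ -1.9390)
P = -55357651/14314 (P = (-164 - 1*250) + 1781*(-27755/14314) = (-164 - 250) - 49431655/14314 = -414 - 49431655/14314 = -55357651/14314 ≈ -3867.4)
(P + 3217040)/(-4561626 + 1914721) = (-55357651/14314 + 3217040)/(-4561626 + 1914721) = (45993352909/14314)/(-2646905) = (45993352909/14314)*(-1/2646905) = -45993352909/37887798170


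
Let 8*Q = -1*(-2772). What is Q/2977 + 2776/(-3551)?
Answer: -14067461/21142654 ≈ -0.66536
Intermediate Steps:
Q = 693/2 (Q = (-1*(-2772))/8 = (1/8)*2772 = 693/2 ≈ 346.50)
Q/2977 + 2776/(-3551) = (693/2)/2977 + 2776/(-3551) = (693/2)*(1/2977) + 2776*(-1/3551) = 693/5954 - 2776/3551 = -14067461/21142654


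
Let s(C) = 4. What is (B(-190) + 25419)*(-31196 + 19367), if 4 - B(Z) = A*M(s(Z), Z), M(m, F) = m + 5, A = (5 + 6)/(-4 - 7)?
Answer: -300835128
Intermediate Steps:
A = -1 (A = 11/(-11) = 11*(-1/11) = -1)
M(m, F) = 5 + m
B(Z) = 13 (B(Z) = 4 - (-1)*(5 + 4) = 4 - (-1)*9 = 4 - 1*(-9) = 4 + 9 = 13)
(B(-190) + 25419)*(-31196 + 19367) = (13 + 25419)*(-31196 + 19367) = 25432*(-11829) = -300835128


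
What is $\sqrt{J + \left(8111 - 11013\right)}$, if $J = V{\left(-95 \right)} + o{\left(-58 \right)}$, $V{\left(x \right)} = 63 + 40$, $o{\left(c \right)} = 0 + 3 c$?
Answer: $i \sqrt{2973} \approx 54.525 i$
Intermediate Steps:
$o{\left(c \right)} = 3 c$
$V{\left(x \right)} = 103$
$J = -71$ ($J = 103 + 3 \left(-58\right) = 103 - 174 = -71$)
$\sqrt{J + \left(8111 - 11013\right)} = \sqrt{-71 + \left(8111 - 11013\right)} = \sqrt{-71 - 2902} = \sqrt{-2973} = i \sqrt{2973}$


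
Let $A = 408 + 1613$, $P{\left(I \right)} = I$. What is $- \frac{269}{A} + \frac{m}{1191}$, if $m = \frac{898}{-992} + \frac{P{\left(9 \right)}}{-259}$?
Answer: $- \frac{41401213711}{309214261104} \approx -0.13389$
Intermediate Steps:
$A = 2021$
$m = - \frac{120755}{128464}$ ($m = \frac{898}{-992} + \frac{9}{-259} = 898 \left(- \frac{1}{992}\right) + 9 \left(- \frac{1}{259}\right) = - \frac{449}{496} - \frac{9}{259} = - \frac{120755}{128464} \approx -0.93999$)
$- \frac{269}{A} + \frac{m}{1191} = - \frac{269}{2021} - \frac{120755}{128464 \cdot 1191} = \left(-269\right) \frac{1}{2021} - \frac{120755}{153000624} = - \frac{269}{2021} - \frac{120755}{153000624} = - \frac{41401213711}{309214261104}$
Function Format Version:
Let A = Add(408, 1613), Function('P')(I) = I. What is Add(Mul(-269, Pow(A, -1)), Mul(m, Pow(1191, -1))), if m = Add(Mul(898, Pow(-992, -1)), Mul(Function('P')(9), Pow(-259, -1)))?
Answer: Rational(-41401213711, 309214261104) ≈ -0.13389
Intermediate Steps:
A = 2021
m = Rational(-120755, 128464) (m = Add(Mul(898, Pow(-992, -1)), Mul(9, Pow(-259, -1))) = Add(Mul(898, Rational(-1, 992)), Mul(9, Rational(-1, 259))) = Add(Rational(-449, 496), Rational(-9, 259)) = Rational(-120755, 128464) ≈ -0.93999)
Add(Mul(-269, Pow(A, -1)), Mul(m, Pow(1191, -1))) = Add(Mul(-269, Pow(2021, -1)), Mul(Rational(-120755, 128464), Pow(1191, -1))) = Add(Mul(-269, Rational(1, 2021)), Mul(Rational(-120755, 128464), Rational(1, 1191))) = Add(Rational(-269, 2021), Rational(-120755, 153000624)) = Rational(-41401213711, 309214261104)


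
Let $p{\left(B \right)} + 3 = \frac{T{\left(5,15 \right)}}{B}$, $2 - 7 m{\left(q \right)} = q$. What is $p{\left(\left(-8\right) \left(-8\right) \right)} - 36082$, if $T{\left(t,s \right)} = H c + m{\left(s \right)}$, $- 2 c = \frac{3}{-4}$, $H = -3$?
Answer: $- \frac{129328807}{3584} \approx -36085.0$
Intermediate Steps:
$c = \frac{3}{8}$ ($c = - \frac{3 \frac{1}{-4}}{2} = - \frac{3 \left(- \frac{1}{4}\right)}{2} = \left(- \frac{1}{2}\right) \left(- \frac{3}{4}\right) = \frac{3}{8} \approx 0.375$)
$m{\left(q \right)} = \frac{2}{7} - \frac{q}{7}$
$T{\left(t,s \right)} = - \frac{47}{56} - \frac{s}{7}$ ($T{\left(t,s \right)} = \left(-3\right) \frac{3}{8} - \left(- \frac{2}{7} + \frac{s}{7}\right) = - \frac{9}{8} - \left(- \frac{2}{7} + \frac{s}{7}\right) = - \frac{47}{56} - \frac{s}{7}$)
$p{\left(B \right)} = -3 - \frac{167}{56 B}$ ($p{\left(B \right)} = -3 + \frac{- \frac{47}{56} - \frac{15}{7}}{B} = -3 - \frac{167}{56 B}$)
$p{\left(\left(-8\right) \left(-8\right) \right)} - 36082 = \left(-3 - \frac{167}{56 \left(\left(-8\right) \left(-8\right)\right)}\right) - 36082 = \left(-3 - \frac{167}{56 \cdot 64}\right) - 36082 = \left(-3 - \frac{167}{3584}\right) - 36082 = - \frac{10919}{3584} - 36082 = - \frac{129328807}{3584}$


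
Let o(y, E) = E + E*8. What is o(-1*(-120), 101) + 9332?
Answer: 10241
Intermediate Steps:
o(y, E) = 9*E (o(y, E) = E + 8*E = 9*E)
o(-1*(-120), 101) + 9332 = 9*101 + 9332 = 909 + 9332 = 10241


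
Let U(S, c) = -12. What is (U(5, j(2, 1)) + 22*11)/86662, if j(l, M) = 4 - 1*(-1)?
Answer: 115/43331 ≈ 0.0026540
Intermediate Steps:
j(l, M) = 5 (j(l, M) = 4 + 1 = 5)
(U(5, j(2, 1)) + 22*11)/86662 = (-12 + 22*11)/86662 = (-12 + 242)*(1/86662) = 230*(1/86662) = 115/43331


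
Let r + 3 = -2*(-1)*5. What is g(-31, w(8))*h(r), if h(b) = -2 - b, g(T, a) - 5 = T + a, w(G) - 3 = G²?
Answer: -369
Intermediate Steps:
w(G) = 3 + G²
r = 7 (r = -3 - 2*(-1)*5 = -3 + 2*5 = -3 + 10 = 7)
g(T, a) = 5 + T + a (g(T, a) = 5 + (T + a) = 5 + T + a)
g(-31, w(8))*h(r) = (5 - 31 + (3 + 8²))*(-2 - 1*7) = (5 - 31 + (3 + 64))*(-2 - 7) = (5 - 31 + 67)*(-9) = 41*(-9) = -369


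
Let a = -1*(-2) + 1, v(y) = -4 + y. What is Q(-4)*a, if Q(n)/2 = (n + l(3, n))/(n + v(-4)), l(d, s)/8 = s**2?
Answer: -62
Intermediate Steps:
l(d, s) = 8*s**2
Q(n) = 2*(n + 8*n**2)/(-8 + n) (Q(n) = 2*((n + 8*n**2)/(n + (-4 - 4))) = 2*((n + 8*n**2)/(n - 8)) = 2*((n + 8*n**2)/(-8 + n)) = 2*(n + 8*n**2)/(-8 + n))
a = 3 (a = 2 + 1 = 3)
Q(-4)*a = (2*(-4)*(1 + 8*(-4))/(-8 - 4))*3 = (2*(-4)*(1 - 32)/(-12))*3 = (2*(-4)*(-1/12)*(-31))*3 = -62/3*3 = -62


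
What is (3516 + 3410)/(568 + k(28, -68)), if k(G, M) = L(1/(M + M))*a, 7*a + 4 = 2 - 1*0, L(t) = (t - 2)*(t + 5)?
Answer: 64051648/5279345 ≈ 12.132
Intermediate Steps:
L(t) = (-2 + t)*(5 + t)
a = -2/7 (a = -4/7 + (2 - 1*0)/7 = -4/7 + (2 + 0)/7 = -4/7 + (⅐)*2 = -4/7 + 2/7 = -2/7 ≈ -0.28571)
k(G, M) = 20/7 - 3/(7*M) - 1/(14*M²) (k(G, M) = (-10 + (1/(M + M))² + 3/(M + M))*(-2/7) = (-10 + (1/(2*M))² + 3/((2*M)))*(-2/7) = (-10 + (1/(2*M))² + 3*(1/(2*M)))*(-2/7) = (-10 + 1/(4*M²) + 3/(2*M))*(-2/7) = 20/7 - 3/(7*M) - 1/(14*M²))
(3516 + 3410)/(568 + k(28, -68)) = (3516 + 3410)/(568 + (1/14)*(-1 - 6*(-68) + 40*(-68)²)/(-68)²) = 6926/(568 + (1/14)*(1/4624)*(-1 + 408 + 40*4624)) = 6926/(568 + (1/14)*(1/4624)*(-1 + 408 + 184960)) = 6926/(568 + (1/14)*(1/4624)*185367) = 6926/(568 + 26481/9248) = 6926/(5279345/9248) = 6926*(9248/5279345) = 64051648/5279345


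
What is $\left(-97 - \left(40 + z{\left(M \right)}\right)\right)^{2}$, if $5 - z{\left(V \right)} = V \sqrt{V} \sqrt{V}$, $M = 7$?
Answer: $8649$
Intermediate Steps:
$z{\left(V \right)} = 5 - V^{2}$ ($z{\left(V \right)} = 5 - V \sqrt{V} \sqrt{V} = 5 - V^{\frac{3}{2}} \sqrt{V} = 5 - V^{2}$)
$\left(-97 - \left(40 + z{\left(M \right)}\right)\right)^{2} = \left(-97 - \left(45 - 49\right)\right)^{2} = \left(-97 - -4\right)^{2} = \left(-97 + \left(-40 + 44\right)\right)^{2} = \left(-97 + 4\right)^{2} = \left(-93\right)^{2} = 8649$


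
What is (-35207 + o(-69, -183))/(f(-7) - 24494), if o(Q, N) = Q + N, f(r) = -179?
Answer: 35459/24673 ≈ 1.4372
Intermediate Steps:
o(Q, N) = N + Q
(-35207 + o(-69, -183))/(f(-7) - 24494) = (-35207 + (-183 - 69))/(-179 - 24494) = (-35207 - 252)/(-24673) = -35459*(-1/24673) = 35459/24673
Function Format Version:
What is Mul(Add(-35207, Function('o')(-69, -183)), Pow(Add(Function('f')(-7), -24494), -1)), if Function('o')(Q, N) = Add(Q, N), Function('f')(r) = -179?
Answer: Rational(35459, 24673) ≈ 1.4372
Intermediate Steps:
Function('o')(Q, N) = Add(N, Q)
Mul(Add(-35207, Function('o')(-69, -183)), Pow(Add(Function('f')(-7), -24494), -1)) = Mul(Add(-35207, Add(-183, -69)), Pow(Add(-179, -24494), -1)) = Mul(Add(-35207, -252), Pow(-24673, -1)) = Mul(-35459, Rational(-1, 24673)) = Rational(35459, 24673)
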